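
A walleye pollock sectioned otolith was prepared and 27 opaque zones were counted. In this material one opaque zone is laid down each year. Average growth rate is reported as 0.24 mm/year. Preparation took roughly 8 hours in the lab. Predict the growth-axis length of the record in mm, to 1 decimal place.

6.5 mm

The record spans 27 years at 0.24 mm per year.
27 years at 0.24 mm/year gives 0.24 × 27 = 6.5 mm.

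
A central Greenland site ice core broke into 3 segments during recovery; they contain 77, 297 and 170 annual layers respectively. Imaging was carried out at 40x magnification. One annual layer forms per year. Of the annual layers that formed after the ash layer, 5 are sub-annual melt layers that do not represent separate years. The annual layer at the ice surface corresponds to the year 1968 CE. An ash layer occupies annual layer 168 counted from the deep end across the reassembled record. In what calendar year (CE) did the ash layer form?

Total annual layers = 77 + 297 + 170 = 544.
Between annual layer 168 and the ice surface there are 544 − 168 = 376 annual layers.
Excluding 5 false annual layers: 376 − 5 = 371.
The annual layer at the ice surface is 1968 CE, so the ash layer dates to 1968 − 371 = 1597 CE.

1597 CE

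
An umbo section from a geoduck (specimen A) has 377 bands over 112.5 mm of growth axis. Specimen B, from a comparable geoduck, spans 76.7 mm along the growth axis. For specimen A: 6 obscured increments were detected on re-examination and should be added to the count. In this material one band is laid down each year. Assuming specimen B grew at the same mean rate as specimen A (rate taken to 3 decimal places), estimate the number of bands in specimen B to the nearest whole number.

261 bands

Specimen A: true band count = 377 + 6 = 383.
A: Mean rate = 112.5 mm / 383 years ≈ 0.294 mm per year.
B spans 76.7 / 0.294 = 260.88 years ≈ 261 bands.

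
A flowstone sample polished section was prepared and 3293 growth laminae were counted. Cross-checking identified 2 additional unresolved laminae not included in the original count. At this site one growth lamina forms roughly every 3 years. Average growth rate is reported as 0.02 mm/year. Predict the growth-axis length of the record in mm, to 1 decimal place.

Adjusted count: 3293 + 2 = 3295 growth laminae.
3295 growth laminae at 3 years each span 3295 × 3 = 9885 years.
9885 years at 0.02 mm/year gives 0.02 × 9885 = 197.7 mm.

197.7 mm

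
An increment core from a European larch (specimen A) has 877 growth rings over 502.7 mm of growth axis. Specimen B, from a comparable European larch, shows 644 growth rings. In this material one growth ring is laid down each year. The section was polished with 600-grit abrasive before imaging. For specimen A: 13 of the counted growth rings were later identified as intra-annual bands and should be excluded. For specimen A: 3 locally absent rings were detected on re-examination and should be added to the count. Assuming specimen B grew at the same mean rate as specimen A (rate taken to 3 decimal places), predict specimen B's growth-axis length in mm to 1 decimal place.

Specimen A: adjusted count: 877 − 13 + 3 = 867 growth rings.
A: Extension rate ≈ 502.7 / 867 = 0.580 mm/year.
For B, 0.580 mm/year × 644 years = 373.5 mm.

373.5 mm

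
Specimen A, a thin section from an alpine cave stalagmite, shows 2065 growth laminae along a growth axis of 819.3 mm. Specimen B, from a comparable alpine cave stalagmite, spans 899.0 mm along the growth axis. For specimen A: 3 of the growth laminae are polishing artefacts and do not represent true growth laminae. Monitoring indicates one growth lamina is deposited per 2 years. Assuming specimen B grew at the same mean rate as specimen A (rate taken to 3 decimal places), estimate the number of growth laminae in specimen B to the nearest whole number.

Specimen A: adjusted count: 2065 − 3 = 2062 growth laminae.
Specimen A: 2062 growth laminae at 2 years each span 2062 × 2 = 4124 years.
A: Mean rate = 819.3 mm / 4124 years ≈ 0.199 mm/yr.
B spans 899.0 / 0.199 = 4517.59 years; at 2 years per growth lamina that is 4517.59 / 2 ≈ 2259 growth laminae.

2259 growth laminae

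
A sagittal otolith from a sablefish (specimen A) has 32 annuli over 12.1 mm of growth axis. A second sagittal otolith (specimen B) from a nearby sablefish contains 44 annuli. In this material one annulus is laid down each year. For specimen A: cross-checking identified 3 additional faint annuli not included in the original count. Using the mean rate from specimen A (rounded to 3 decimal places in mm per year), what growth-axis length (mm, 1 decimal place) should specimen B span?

Specimen A: after corrections the count is 32 + 3 = 35 annuli.
A: Mean rate = 12.1 mm / 35 years ≈ 0.346 mm/year.
For B, 0.346 mm/year × 44 years = 15.2 mm.

15.2 mm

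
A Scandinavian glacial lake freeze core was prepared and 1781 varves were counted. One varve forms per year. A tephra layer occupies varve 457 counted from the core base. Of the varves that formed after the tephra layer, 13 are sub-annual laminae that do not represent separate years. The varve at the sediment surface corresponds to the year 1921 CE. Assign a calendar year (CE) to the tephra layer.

Between varve 457 and the sediment surface there are 1781 − 457 = 1324 varves.
Excluding 13 false varves: 1324 − 13 = 1311.
1921 − 1311 = 610 CE.

610 CE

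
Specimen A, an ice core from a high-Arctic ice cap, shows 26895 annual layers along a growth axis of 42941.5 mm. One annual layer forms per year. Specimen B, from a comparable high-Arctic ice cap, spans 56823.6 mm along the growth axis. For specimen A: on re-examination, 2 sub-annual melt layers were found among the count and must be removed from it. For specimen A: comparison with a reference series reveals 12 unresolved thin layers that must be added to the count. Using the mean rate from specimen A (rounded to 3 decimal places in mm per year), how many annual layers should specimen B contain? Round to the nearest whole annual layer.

35604 annual layers

Specimen A: correcting the raw count gives 26895 − 2 + 12 = 26905 true annual layers.
A: Extension rate ≈ 42941.5 / 26905 = 1.596 mm per year.
B spans 56823.6 / 1.596 = 35603.76 years ≈ 35604 annual layers.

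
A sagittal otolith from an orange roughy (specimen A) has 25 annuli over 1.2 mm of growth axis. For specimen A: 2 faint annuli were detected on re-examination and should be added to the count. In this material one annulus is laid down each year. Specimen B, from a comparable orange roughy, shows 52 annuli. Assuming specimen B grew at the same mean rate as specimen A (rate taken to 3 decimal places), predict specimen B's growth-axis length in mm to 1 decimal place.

Specimen A: adjusted count: 25 + 2 = 27 annuli.
A: 1.2 mm over 27 years gives 1.2 / 27 ≈ 0.044 mm/year.
For B, 0.044 mm/year × 52 years = 2.3 mm.

2.3 mm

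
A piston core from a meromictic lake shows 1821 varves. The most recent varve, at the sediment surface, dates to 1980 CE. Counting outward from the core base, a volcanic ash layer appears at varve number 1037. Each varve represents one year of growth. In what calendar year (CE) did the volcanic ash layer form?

1196 CE

1821 − 1037 = 784 varves lie beyond the volcanic ash layer toward the sediment surface.
1980 − 784 = 1196 CE.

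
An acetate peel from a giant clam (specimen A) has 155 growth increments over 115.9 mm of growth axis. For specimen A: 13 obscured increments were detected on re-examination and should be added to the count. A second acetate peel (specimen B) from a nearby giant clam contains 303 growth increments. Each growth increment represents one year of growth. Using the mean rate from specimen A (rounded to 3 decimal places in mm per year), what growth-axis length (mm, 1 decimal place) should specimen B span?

209.1 mm

Specimen A: correcting the raw count gives 155 + 13 = 168 true growth increments.
A: 115.9 mm over 168 years gives 115.9 / 168 ≈ 0.690 mm per year.
Length of B = 0.690 × 303 = 209.1 mm.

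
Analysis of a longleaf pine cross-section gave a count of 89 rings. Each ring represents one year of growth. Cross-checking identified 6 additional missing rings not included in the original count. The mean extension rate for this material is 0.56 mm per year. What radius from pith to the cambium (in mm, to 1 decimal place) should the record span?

Adjusted count: 89 + 6 = 95 rings.
Length ≈ 0.56 × 95 = 53.2 mm.

53.2 mm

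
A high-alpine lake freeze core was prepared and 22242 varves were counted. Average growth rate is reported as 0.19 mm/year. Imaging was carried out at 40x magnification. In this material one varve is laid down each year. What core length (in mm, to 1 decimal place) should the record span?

4226.0 mm

22242 years of growth are recorded.
Predicted length = 0.19 mm/year × 22242 years = 4226.0 mm.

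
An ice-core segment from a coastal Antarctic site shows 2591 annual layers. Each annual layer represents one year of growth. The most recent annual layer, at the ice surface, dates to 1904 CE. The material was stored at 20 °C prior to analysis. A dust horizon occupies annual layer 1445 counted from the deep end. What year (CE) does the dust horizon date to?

Between annual layer 1445 and the ice surface there are 2591 − 1445 = 1146 annual layers.
Counting back 1146 years from 1904 CE places the dust horizon in 1904 − 1146 = 758 CE.

758 CE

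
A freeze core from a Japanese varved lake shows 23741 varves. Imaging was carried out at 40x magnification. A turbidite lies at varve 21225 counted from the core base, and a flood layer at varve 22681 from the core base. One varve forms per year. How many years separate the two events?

1456 years

Separation: 22681 − 21225 = 1456 varves.
That is 1456 years at one varve per year.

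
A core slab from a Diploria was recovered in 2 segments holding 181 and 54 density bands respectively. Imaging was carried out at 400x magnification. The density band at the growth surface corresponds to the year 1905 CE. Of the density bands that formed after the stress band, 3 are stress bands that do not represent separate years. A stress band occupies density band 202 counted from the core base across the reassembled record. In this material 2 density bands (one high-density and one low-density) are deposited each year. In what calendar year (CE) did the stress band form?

1890 CE

Total density bands = 181 + 54 = 235.
The stress band sits at density band 202 from the core base, so 235 − 202 = 33 density bands formed after it.
Excluding 3 false density bands: 33 − 3 = 30.
Dividing by 2 density bands per year: 30 / 2 = 15 years.
The density band at the growth surface is 1905 CE, so the stress band dates to 1905 − 15 = 1890 CE.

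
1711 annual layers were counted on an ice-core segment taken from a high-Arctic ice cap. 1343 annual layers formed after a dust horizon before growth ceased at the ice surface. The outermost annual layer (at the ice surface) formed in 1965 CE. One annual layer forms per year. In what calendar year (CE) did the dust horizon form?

1343 annual layers formed after the dust horizon.
Counting back 1343 years from 1965 CE places the dust horizon in 1965 − 1343 = 622 CE.

622 CE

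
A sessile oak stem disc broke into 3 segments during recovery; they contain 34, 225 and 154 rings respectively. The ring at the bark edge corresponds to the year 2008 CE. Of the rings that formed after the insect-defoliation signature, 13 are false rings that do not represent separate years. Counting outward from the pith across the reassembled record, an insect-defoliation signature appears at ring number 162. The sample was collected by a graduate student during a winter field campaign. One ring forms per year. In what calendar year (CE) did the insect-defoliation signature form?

1770 CE

Total rings = 34 + 225 + 154 = 413.
413 − 162 = 251 rings lie beyond the insect-defoliation signature toward the bark edge.
Excluding 13 false rings: 251 − 13 = 238.
Counting back 238 years from 2008 CE places the insect-defoliation signature in 2008 − 238 = 1770 CE.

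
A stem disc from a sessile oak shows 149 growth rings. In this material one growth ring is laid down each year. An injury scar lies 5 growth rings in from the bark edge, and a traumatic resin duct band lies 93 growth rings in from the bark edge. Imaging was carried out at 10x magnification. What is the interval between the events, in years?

Separation: 93 − 5 = 88 growth rings.
That is 88 years at one growth ring per year.

88 years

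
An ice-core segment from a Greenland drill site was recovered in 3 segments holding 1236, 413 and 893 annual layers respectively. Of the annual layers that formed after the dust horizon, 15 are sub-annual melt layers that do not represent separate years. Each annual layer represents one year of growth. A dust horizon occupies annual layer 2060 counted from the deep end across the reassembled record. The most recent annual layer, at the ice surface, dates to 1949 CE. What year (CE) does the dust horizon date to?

Total annual layers = 1236 + 413 + 893 = 2542.
The dust horizon sits at annual layer 2060 from the deep end, so 2542 − 2060 = 482 annual layers formed after it.
Removing the 15 false annual layers leaves 482 − 15 = 467 true annual layers beyond the dust horizon.
Counting back 467 years from 1949 CE places the dust horizon in 1949 − 467 = 1482 CE.

1482 CE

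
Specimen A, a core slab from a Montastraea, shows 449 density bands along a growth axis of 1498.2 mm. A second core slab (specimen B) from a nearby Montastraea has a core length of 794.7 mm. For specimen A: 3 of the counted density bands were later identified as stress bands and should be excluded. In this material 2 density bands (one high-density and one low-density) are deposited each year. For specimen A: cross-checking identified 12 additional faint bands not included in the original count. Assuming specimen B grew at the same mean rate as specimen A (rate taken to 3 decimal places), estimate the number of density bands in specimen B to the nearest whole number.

Specimen A: correcting the raw count gives 449 − 3 + 12 = 458 true density bands.
Specimen A: 458 density bands at 2 per year is 458 / 2 = 229 years.
A: Extension rate ≈ 1498.2 / 229 = 6.542 mm/year.
For B, 794.7 / 6.542 = 121.48 years; at 2 density bands per year that is 121.48 × 2 ≈ 243 density bands.

243 density bands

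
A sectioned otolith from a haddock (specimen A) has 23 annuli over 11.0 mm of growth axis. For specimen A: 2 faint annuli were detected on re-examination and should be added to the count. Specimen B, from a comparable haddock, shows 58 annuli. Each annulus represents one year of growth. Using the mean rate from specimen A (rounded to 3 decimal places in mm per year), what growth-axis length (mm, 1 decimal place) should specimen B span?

Specimen A: true annulus count = 23 + 2 = 25.
A: Mean rate = 11.0 mm / 25 years ≈ 0.440 mm/year.
B's length ≈ 0.440 × 58 = 25.5 mm.

25.5 mm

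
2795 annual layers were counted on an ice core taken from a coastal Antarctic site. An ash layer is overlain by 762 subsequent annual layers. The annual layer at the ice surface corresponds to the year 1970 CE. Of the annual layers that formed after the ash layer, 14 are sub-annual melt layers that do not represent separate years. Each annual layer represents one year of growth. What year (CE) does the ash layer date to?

762 annual layers post-date the ash layer.
Excluding 14 false annual layers: 762 − 14 = 748.
Counting back 748 years from 1970 CE places the ash layer in 1970 − 748 = 1222 CE.

1222 CE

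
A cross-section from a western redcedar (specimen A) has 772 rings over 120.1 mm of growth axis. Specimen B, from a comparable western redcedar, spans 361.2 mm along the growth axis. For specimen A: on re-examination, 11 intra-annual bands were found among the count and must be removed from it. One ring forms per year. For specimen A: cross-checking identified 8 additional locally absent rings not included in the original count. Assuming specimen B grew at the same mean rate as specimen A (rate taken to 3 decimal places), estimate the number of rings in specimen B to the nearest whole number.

2315 rings

Specimen A: true ring count = 772 − 11 + 8 = 769.
A: 120.1 mm over 769 years gives 120.1 / 769 ≈ 0.156 mm/yr.
Specimen B: 361.2 mm / 0.156 mm per year = 2315.38 years ≈ 2315 rings.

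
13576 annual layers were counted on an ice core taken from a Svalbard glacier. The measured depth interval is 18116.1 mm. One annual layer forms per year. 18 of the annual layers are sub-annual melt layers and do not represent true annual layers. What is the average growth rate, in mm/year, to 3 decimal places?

1.336 mm/year

Adjusted count: 13576 − 18 = 13558 annual layers.
Mean rate = 18116.1 mm / 13558 years ≈ 1.336 mm/year.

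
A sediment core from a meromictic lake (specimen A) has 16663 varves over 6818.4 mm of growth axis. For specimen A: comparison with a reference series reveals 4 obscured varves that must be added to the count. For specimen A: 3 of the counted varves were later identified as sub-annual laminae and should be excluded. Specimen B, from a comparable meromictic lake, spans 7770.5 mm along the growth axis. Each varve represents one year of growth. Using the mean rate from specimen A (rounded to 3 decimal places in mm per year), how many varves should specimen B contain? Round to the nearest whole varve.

Specimen A: true varve count = 16663 − 3 + 4 = 16664.
A: Mean rate = 6818.4 mm / 16664 years ≈ 0.409 mm per year.
For B, 7770.5 / 0.409 = 18998.78 years ≈ 18999 varves.

18999 varves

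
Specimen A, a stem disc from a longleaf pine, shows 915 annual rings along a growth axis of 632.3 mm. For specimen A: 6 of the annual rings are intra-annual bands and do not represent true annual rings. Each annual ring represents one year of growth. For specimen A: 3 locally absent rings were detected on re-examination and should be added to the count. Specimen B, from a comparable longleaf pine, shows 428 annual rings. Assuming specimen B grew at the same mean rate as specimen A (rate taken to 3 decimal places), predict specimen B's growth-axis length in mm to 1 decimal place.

Specimen A: true annual ring count = 915 − 6 + 3 = 912.
A: 632.3 mm over 912 years gives 632.3 / 912 ≈ 0.693 mm/year.
B's length ≈ 0.693 × 428 = 296.6 mm.

296.6 mm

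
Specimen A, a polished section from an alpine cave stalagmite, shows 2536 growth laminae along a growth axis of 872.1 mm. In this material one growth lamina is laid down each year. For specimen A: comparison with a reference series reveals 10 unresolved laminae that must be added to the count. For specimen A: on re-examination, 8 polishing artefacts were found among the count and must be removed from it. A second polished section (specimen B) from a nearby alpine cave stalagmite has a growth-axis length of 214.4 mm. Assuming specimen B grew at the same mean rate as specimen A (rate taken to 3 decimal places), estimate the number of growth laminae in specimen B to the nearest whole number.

Specimen A: correcting the raw count gives 2536 − 8 + 10 = 2538 true growth laminae.
A: 872.1 mm over 2538 years gives 872.1 / 2538 ≈ 0.344 mm/year.
For B, 214.4 / 0.344 = 623.26 years ≈ 623 growth laminae.

623 growth laminae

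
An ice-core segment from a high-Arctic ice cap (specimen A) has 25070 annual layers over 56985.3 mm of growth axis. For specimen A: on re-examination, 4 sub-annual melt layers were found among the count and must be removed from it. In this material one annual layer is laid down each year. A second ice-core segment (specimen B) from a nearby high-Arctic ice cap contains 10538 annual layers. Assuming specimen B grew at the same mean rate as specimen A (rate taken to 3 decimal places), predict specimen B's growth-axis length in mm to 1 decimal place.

23952.9 mm

Specimen A: correcting the raw count gives 25070 − 4 = 25066 true annual layers.
A: Mean rate = 56985.3 mm / 25066 years ≈ 2.273 mm per year.
Length of B = 2.273 × 10538 = 23952.9 mm.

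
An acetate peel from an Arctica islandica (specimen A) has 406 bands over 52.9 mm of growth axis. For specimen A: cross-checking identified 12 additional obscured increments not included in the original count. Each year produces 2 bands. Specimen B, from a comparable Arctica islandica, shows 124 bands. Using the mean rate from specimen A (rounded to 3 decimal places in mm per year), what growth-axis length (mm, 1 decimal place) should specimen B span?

Specimen A: correcting the raw count gives 406 + 12 = 418 true bands.
Specimen A: dividing by 2 bands per year: 418 / 2 = 209 years.
A: Extension rate ≈ 52.9 / 209 = 0.253 mm/year.
Specimen B: 124 bands at 2 per year is 124 / 2 = 62 years. Length of B = 0.253 × 62 = 15.7 mm.

15.7 mm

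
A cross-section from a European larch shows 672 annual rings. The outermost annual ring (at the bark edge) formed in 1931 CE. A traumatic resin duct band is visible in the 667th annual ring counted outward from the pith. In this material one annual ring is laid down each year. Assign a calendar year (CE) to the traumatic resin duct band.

1926 CE

672 − 667 = 5 annual rings lie beyond the traumatic resin duct band toward the bark edge.
Counting back 5 years from 1931 CE places the traumatic resin duct band in 1931 − 5 = 1926 CE.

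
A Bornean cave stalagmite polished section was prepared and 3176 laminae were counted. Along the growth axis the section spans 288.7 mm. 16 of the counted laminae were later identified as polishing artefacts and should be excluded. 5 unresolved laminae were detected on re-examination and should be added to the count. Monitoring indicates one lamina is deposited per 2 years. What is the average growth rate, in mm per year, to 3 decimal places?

Adjusted count: 3176 − 16 + 5 = 3165 laminae.
Multiplying by 2 years per lamina: 3165 × 2 = 6330 years.
288.7 mm over 6330 years gives 288.7 / 6330 ≈ 0.046 mm per year.

0.046 mm per year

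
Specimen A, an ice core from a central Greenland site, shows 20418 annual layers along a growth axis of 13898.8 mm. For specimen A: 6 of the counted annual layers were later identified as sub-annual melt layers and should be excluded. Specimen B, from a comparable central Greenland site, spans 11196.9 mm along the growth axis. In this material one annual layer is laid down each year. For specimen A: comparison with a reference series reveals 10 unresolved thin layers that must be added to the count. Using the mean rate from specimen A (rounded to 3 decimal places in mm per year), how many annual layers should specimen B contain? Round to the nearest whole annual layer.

Specimen A: true annual layer count = 20418 − 6 + 10 = 20422.
A: 13898.8 mm over 20422 years gives 13898.8 / 20422 ≈ 0.681 mm/year.
For B, 11196.9 / 0.681 = 16441.85 years ≈ 16442 annual layers.

16442 annual layers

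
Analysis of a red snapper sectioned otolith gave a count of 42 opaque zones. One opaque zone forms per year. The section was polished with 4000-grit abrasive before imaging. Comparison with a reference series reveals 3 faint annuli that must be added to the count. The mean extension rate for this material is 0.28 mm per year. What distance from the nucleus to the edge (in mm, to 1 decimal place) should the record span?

12.6 mm

Adjusted count: 42 + 3 = 45 opaque zones.
45 years at 0.28 mm/year gives 0.28 × 45 = 12.6 mm.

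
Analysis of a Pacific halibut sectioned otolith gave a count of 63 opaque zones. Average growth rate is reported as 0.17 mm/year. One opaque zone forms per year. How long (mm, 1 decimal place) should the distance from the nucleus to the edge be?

The record spans 63 years at 0.17 mm per year.
63 years at 0.17 mm/year gives 0.17 × 63 = 10.7 mm.

10.7 mm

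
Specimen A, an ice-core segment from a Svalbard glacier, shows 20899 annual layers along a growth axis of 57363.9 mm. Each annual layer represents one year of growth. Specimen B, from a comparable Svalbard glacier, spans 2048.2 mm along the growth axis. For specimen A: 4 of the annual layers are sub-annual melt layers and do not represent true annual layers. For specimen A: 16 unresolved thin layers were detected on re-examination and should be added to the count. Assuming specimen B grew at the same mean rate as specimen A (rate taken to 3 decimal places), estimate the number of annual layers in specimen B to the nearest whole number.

747 annual layers

Specimen A: true annual layer count = 20899 − 4 + 16 = 20911.
A: Mean rate = 57363.9 mm / 20911 years ≈ 2.743 mm/year.
B spans 2048.2 / 2.743 = 746.70 years ≈ 747 annual layers.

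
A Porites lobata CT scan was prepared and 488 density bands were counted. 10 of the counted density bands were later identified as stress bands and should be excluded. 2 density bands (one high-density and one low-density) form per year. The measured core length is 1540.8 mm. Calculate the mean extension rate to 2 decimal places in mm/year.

6.45 mm/year

Adjusted count: 488 − 10 = 478 density bands.
With 2 density bands per year, 478 / 2 = 239 years.
1540.8 mm over 239 years gives 1540.8 / 239 ≈ 6.45 mm/year.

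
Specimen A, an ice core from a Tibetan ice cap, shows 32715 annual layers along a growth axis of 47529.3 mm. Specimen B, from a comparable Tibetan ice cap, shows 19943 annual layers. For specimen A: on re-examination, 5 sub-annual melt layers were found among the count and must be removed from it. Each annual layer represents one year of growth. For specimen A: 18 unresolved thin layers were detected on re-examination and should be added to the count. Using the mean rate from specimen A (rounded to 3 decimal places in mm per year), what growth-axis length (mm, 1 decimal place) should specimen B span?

28957.2 mm

Specimen A: correcting the raw count gives 32715 − 5 + 18 = 32728 true annual layers.
A: Extension rate ≈ 47529.3 / 32728 = 1.452 mm/year.
Length of B = 1.452 × 19943 = 28957.2 mm.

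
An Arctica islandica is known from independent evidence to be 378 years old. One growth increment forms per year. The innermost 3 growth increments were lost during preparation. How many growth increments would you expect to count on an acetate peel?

375 growth increments

Expected growth increments over 378 years: 378.
378 − 3 missed = 375 growth increments expected in the prepared section.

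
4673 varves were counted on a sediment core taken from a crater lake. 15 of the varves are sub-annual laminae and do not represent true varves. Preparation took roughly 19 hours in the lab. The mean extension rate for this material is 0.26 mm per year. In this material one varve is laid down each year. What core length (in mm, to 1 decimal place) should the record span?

Correcting the raw count gives 4673 − 15 = 4658 true varves.
Predicted length = 0.26 mm/year × 4658 years = 1211.1 mm.

1211.1 mm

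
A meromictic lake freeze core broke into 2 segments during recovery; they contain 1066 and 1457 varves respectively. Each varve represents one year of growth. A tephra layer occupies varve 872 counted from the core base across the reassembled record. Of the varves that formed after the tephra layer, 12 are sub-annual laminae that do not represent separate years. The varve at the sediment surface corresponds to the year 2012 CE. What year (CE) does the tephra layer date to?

Total varves = 1066 + 1457 = 2523.
Between varve 872 and the sediment surface there are 2523 − 872 = 1651 varves.
1651 − 12 false = 1639 true varves after the tephra layer.
The varve at the sediment surface is 2012 CE, so the tephra layer dates to 2012 − 1639 = 373 CE.

373 CE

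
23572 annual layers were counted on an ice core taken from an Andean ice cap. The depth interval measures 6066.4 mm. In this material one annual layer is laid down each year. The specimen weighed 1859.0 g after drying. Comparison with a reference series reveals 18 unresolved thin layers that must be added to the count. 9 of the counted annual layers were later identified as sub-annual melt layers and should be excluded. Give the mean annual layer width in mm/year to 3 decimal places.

0.257 mm/year

Correcting the raw count gives 23572 − 9 + 18 = 23581 true annual layers.
6066.4 mm over 23581 years gives 6066.4 / 23581 ≈ 0.257 mm/year.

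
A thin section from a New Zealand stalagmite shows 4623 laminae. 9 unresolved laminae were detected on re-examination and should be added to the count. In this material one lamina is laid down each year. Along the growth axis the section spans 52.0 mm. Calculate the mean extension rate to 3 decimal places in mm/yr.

True lamina count = 4623 + 9 = 4632.
52.0 mm over 4632 years gives 52.0 / 4632 ≈ 0.011 mm/yr.

0.011 mm/yr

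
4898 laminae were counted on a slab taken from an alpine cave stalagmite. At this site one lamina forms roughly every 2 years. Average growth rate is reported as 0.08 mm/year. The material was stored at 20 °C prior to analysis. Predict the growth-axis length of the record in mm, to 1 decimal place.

4898 laminae at 2 years each span 4898 × 2 = 9796 years.
Length ≈ 0.08 × 9796 = 783.7 mm.

783.7 mm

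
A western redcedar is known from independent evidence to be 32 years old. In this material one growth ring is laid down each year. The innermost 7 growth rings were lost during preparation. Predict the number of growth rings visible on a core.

One growth ring per year gives 32 growth rings over 32 years.
Subtracting the 7 growth rings not captured gives 32 − 7 = 25 growth rings in the record.

25 growth rings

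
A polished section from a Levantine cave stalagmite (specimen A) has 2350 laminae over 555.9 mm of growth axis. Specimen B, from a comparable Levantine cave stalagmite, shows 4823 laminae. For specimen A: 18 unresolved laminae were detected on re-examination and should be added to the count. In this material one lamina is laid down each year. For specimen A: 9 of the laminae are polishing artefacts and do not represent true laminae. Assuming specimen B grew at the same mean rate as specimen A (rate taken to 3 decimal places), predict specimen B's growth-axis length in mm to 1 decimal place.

1138.2 mm

Specimen A: correcting the raw count gives 2350 − 9 + 18 = 2359 true laminae.
A: 555.9 mm over 2359 years gives 555.9 / 2359 ≈ 0.236 mm per year.
For B, 0.236 mm/year × 4823 years = 1138.2 mm.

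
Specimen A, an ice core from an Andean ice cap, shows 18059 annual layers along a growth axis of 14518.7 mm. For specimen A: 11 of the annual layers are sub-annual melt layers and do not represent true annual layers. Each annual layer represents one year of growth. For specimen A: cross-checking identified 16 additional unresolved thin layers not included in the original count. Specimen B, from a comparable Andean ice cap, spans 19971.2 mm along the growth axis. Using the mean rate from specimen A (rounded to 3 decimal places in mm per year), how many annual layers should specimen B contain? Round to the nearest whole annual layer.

Specimen A: after corrections the count is 18059 − 11 + 16 = 18064 annual layers.
A: Mean rate = 14518.7 mm / 18064 years ≈ 0.804 mm per year.
Specimen B: 19971.2 mm / 0.804 mm per year = 24839.80 years ≈ 24840 annual layers.

24840 annual layers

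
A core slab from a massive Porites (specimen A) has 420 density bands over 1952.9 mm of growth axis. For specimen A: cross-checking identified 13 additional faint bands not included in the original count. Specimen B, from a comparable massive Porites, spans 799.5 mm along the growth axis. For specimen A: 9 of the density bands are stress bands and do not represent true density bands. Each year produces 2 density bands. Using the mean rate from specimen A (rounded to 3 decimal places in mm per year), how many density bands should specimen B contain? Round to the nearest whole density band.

Specimen A: after corrections the count is 420 − 9 + 13 = 424 density bands.
Specimen A: 424 density bands at 2 per year is 424 / 2 = 212 years.
A: Extension rate ≈ 1952.9 / 212 = 9.212 mm/yr.
B spans 799.5 / 9.212 = 86.79 years; at 2 density bands per year that is 86.79 × 2 ≈ 174 density bands.

174 density bands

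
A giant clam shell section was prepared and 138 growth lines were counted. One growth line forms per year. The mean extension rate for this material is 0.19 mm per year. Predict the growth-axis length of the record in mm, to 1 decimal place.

26.2 mm

The record spans 138 years at 0.19 mm per year.
Length ≈ 0.19 × 138 = 26.2 mm.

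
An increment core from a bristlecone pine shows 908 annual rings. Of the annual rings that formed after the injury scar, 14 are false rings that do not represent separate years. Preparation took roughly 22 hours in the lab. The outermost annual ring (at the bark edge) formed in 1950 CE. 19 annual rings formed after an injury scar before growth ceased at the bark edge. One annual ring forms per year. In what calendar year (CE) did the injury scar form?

19 annual rings post-date the injury scar.
Excluding 14 false annual rings: 19 − 14 = 5.
The annual ring at the bark edge is 1950 CE, so the injury scar dates to 1950 − 5 = 1945 CE.

1945 CE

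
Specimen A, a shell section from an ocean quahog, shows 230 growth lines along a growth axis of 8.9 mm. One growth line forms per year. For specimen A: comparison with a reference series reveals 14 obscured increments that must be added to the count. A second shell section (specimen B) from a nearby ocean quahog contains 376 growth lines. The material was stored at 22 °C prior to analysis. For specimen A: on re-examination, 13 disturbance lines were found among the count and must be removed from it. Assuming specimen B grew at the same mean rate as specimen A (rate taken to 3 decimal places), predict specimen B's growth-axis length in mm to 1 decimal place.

Specimen A: after corrections the count is 230 − 13 + 14 = 231 growth lines.
A: Mean rate = 8.9 mm / 231 years ≈ 0.039 mm/yr.
B's length ≈ 0.039 × 376 = 14.7 mm.

14.7 mm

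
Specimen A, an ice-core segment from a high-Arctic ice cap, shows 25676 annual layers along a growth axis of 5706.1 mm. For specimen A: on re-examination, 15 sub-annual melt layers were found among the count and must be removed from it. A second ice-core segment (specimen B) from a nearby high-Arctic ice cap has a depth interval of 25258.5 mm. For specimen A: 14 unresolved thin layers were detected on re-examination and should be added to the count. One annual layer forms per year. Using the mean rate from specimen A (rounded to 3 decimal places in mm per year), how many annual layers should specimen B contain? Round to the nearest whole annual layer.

113777 annual layers

Specimen A: adjusted count: 25676 − 15 + 14 = 25675 annual layers.
A: Extension rate ≈ 5706.1 / 25675 = 0.222 mm/yr.
B spans 25258.5 / 0.222 = 113777.03 years ≈ 113777 annual layers.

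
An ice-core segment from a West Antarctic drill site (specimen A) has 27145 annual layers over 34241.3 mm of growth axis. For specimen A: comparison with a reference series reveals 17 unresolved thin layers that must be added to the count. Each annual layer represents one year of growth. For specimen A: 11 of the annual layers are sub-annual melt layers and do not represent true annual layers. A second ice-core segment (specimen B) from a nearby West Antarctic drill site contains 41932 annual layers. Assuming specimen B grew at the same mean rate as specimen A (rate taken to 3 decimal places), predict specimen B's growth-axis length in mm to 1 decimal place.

Specimen A: correcting the raw count gives 27145 − 11 + 17 = 27151 true annual layers.
A: Mean rate = 34241.3 mm / 27151 years ≈ 1.261 mm/yr.
B's length ≈ 1.261 × 41932 = 52876.3 mm.

52876.3 mm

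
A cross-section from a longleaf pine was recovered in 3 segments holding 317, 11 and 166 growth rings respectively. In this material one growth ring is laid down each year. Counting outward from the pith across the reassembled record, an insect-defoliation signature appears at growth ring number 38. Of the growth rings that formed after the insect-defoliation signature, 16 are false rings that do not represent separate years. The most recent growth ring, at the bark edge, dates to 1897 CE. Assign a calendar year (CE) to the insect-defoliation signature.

1457 CE

Total growth rings = 317 + 11 + 166 = 494.
494 − 38 = 456 growth rings lie beyond the insect-defoliation signature toward the bark edge.
456 − 16 false = 440 true growth rings after the insect-defoliation signature.
Counting back 440 years from 1897 CE places the insect-defoliation signature in 1897 − 440 = 1457 CE.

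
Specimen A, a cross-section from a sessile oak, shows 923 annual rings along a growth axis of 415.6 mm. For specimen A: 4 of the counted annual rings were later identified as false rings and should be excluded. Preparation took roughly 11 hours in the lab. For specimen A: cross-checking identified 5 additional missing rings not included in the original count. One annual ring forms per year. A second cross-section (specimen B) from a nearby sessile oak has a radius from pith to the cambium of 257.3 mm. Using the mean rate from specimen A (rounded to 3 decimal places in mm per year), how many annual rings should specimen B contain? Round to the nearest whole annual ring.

572 annual rings

Specimen A: true annual ring count = 923 − 4 + 5 = 924.
A: Extension rate ≈ 415.6 / 924 = 0.450 mm per year.
For B, 257.3 / 0.450 = 571.78 years ≈ 572 annual rings.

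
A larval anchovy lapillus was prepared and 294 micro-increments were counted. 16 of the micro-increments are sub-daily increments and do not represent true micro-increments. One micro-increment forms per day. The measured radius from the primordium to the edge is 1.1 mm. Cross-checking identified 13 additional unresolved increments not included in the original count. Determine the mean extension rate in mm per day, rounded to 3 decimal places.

0.004 mm per day

After corrections the count is 294 − 16 + 13 = 291 micro-increments.
Mean rate = 1.1 mm / 291 days ≈ 0.004 mm per day.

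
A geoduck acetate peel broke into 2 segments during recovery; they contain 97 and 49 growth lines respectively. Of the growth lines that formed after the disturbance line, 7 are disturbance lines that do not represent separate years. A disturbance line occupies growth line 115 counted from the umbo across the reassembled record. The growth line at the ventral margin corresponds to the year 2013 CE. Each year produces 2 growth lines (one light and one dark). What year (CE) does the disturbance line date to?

Total growth lines = 97 + 49 = 146.
Between growth line 115 and the ventral margin there are 146 − 115 = 31 growth lines.
31 − 7 false = 24 true growth lines after the disturbance line.
24 growth lines at 2 per year is 24 / 2 = 12 years.
Counting back 12 years from 2013 CE places the disturbance line in 2013 − 12 = 2001 CE.

2001 CE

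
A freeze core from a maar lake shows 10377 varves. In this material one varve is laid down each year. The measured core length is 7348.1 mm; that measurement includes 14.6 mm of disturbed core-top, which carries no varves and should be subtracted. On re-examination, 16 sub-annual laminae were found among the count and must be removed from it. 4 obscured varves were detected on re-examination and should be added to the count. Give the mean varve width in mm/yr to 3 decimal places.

0.708 mm/yr

Correcting the raw count gives 10377 − 16 + 4 = 10365 true varves.
Net length = 7348.1 − 14.6 = 7333.5 mm.
7333.5 mm over 10365 years gives 7333.5 / 10365 ≈ 0.708 mm/yr.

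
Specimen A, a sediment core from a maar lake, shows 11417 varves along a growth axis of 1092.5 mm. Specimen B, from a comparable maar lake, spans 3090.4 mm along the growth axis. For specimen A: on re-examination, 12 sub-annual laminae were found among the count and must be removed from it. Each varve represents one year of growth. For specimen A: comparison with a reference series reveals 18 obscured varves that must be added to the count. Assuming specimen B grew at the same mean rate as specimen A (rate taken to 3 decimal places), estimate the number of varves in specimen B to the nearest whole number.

32192 varves

Specimen A: correcting the raw count gives 11417 − 12 + 18 = 11423 true varves.
A: 1092.5 mm over 11423 years gives 1092.5 / 11423 ≈ 0.096 mm/yr.
B spans 3090.4 / 0.096 = 32191.67 years ≈ 32192 varves.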